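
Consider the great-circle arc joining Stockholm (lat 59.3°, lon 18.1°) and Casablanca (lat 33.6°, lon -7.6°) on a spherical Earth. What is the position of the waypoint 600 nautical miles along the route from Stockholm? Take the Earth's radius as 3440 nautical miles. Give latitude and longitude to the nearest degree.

Convert each endpoint to a unit vector on the sphere (x = cos φ cos λ, y = cos φ sin λ, z = sin φ).
The central angle between the endpoints is δ = arccos(p₁·p₂) ≈ 0.537 rad (30.8°). The total great-circle distance is δ·R ≈ 0.537 × 3440 ≈ 1849 nmi, so the target fraction is f = 600/1849 ≈ 0.325.
Interpolate at f ≈ 0.325 with slerp weights a = sin((1−f)δ)/sin δ ≈ 0.694, b = sin(fδ)/sin δ ≈ 0.339.
p = a·p₁ + b·p₂ ≈ (0.616, 0.073, 0.784); φ = arcsin(p_z) ≈ 51.63°, λ = atan2(p_y, p_x) ≈ 6.72°.

≈ lat 52°, lon 7°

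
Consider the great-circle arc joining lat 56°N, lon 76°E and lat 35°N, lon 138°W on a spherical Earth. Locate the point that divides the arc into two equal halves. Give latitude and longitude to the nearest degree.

≈ lat 71°N, lon 179°W

The haversine formula gives a central angle δ ≈ 1.475 rad (84.5°) between the endpoints.
Interpolate at f = 1/2 with slerp weights a = sin((1−f)δ)/sin δ ≈ 0.676, b = sin(fδ)/sin δ ≈ 0.676.
p = a·p₁ + b·p₂ ≈ (-0.320, -0.004, 0.947); φ = arcsin(p_z) ≈ 71.35°, λ = atan2(p_y, p_x) ≈ -179.33°.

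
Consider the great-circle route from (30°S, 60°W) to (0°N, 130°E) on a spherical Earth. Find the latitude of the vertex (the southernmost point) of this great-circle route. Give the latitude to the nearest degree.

≈ 73°S

The great circle lies in the plane with unit normal n̂ = (p₁ × p₂)/|p₁ × p₂|.
Here n̂_z ≈ -0.288; the vertex latitude is φ_max = arccos|n̂_z| ≈ 73.3°.
Check via Clairaut: cos φ_max = |cos φ₁| · sin C = cos(30.0°)·sin(160.6°) ≈ 0.288, again giving ≈ 73.3°.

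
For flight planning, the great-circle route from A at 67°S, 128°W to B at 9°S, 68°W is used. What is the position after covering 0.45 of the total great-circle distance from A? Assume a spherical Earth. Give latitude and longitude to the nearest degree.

Convert each endpoint to a unit vector on the sphere (x = cos φ cos λ, y = cos φ sin λ, z = sin φ).
The central angle between the endpoints is δ = arccos(p₁·p₂) ≈ 1.227 rad (70.3°).
Interpolate at f = 0.45 with slerp weights a = sin((1−f)δ)/sin δ ≈ 0.664, b = sin(fδ)/sin δ ≈ 0.557.
p = a·p₁ + b·p₂ ≈ (0.046, -0.715, -0.698); φ = arcsin(p_z) ≈ -44.27°, λ = atan2(p_y, p_x) ≈ -86.28°.

≈ 44°S, 86°W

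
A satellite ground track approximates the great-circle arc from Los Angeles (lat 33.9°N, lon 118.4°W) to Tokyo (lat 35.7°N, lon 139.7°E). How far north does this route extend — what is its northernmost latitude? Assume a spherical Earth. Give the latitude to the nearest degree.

≈ 48°N

The great circle lies in the plane with unit normal n̂ = (p₁ × p₂)/|p₁ × p₂|.
Here n̂_z ≈ -0.671; the vertex latitude is φ_max = arccos|n̂_z| ≈ 47.8°.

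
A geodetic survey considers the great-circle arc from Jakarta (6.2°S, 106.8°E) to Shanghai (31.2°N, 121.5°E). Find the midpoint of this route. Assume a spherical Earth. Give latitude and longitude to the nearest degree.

≈ (13°N, 114°E)

Write both endpoints as unit vectors p₁, p₂ with components (cos φ cos λ, cos φ sin λ, sin φ).
The central angle between the endpoints is δ = arccos(p₁·p₂) ≈ 0.697 rad (40.0°).
Interpolate at f = 1/2 with slerp weights a = sin((1−f)δ)/sin δ ≈ 0.532, b = sin(fδ)/sin δ ≈ 0.532.
p = a·p₁ + b·p₂ ≈ (-0.391, 0.894, 0.218); φ = arcsin(p_z) ≈ 12.60°, λ = atan2(p_y, p_x) ≈ 113.60°.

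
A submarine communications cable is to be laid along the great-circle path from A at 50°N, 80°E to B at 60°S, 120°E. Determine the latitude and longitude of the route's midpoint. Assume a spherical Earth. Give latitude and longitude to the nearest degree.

Write both endpoints as unit vectors p₁, p₂ with components (cos φ cos λ, cos φ sin λ, sin φ).
The central angle between the endpoints is δ = arccos(p₁·p₂) ≈ 2.001 rad (114.7°).
Interpolate at f = 1/2 with slerp weights a = sin((1−f)δ)/sin δ ≈ 0.926, b = sin(fδ)/sin δ ≈ 0.926.
p = a·p₁ + b·p₂ ≈ (-0.128, 0.987, -0.093); φ = arcsin(p_z) ≈ -5.31°, λ = atan2(p_y, p_x) ≈ 97.40°.

≈ 5°S, 97°E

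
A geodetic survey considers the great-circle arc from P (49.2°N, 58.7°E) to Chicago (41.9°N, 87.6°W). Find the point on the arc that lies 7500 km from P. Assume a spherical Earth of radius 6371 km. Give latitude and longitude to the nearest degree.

≈ (57°N, 76°W)

Convert each endpoint to a unit vector on the sphere (x = cos φ cos λ, y = cos φ sin λ, z = sin φ).
The central angle between the endpoints is δ = arccos(p₁·p₂) ≈ 1.470 rad (84.2°). The total great-circle distance is δ·R ≈ 1.470 × 6371 ≈ 9363 km, so the target fraction is f = 7500/9363 ≈ 0.801.
Interpolate at f ≈ 0.801 with slerp weights a = sin((1−f)δ)/sin δ ≈ 0.290, b = sin(fδ)/sin δ ≈ 0.928.
p = a·p₁ + b·p₂ ≈ (0.127, -0.529, 0.839); φ = arcsin(p_z) ≈ 57.07°, λ = atan2(p_y, p_x) ≈ -76.46°.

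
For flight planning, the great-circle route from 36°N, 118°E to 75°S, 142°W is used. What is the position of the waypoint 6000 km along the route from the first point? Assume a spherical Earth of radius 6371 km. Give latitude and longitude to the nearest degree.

Write both endpoints as unit vectors p₁, p₂ with components (cos φ cos λ, cos φ sin λ, sin φ).
The central angle between the endpoints is δ = arccos(p₁·p₂) ≈ 2.219 rad (127.2°). The total great-circle distance is δ·R ≈ 2.219 × 6371 ≈ 14140 km, so the target fraction is f = 6000/14140 ≈ 0.424.
Interpolate at f ≈ 0.424 with slerp weights a = sin((1−f)δ)/sin δ ≈ 1.201, b = sin(fδ)/sin δ ≈ 1.015.
p = a·p₁ + b·p₂ ≈ (-0.663, 0.696, -0.274); φ = arcsin(p_z) ≈ -15.90°, λ = atan2(p_y, p_x) ≈ 133.60°.

≈ 16°S, 134°E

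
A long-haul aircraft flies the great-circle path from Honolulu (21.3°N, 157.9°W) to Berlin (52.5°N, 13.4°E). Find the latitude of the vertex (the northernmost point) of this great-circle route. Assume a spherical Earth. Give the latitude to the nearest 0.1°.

≈ 84.9°N

The great circle lies in the plane with unit normal n̂ = (p₁ × p₂)/|p₁ × p₂|.
Here n̂_z ≈ +0.089; the vertex latitude is φ_max = arccos|n̂_z| ≈ 84.9°.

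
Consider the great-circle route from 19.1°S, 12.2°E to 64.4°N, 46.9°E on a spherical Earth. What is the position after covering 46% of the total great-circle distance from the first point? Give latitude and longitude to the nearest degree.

≈ 20°N, 22°E

The haversine formula gives a central angle δ ≈ 1.530 rad (87.7°) between the endpoints.
Interpolate at f = 0.46 with slerp weights a = sin((1−f)δ)/sin δ ≈ 0.736, b = sin(fδ)/sin δ ≈ 0.648.
p = a·p₁ + b·p₂ ≈ (0.871, 0.351, 0.343); φ = arcsin(p_z) ≈ 20.08°, λ = atan2(p_y, p_x) ≈ 21.97°.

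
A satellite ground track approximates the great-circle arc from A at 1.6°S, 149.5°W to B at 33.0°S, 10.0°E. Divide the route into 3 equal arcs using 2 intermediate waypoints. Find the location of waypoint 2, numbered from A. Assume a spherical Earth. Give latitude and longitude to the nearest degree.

Convert each endpoint to a unit vector on the sphere (x = cos φ cos λ, y = cos φ sin λ, z = sin φ).
The central angle between the endpoints is δ = arccos(p₁·p₂) ≈ 2.450 rad (140.4°).
Interpolate at f = 2/3 with slerp weights a = sin((1−f)δ)/sin δ ≈ 1.142, b = sin(fδ)/sin δ ≈ 1.564.
p = a·p₁ + b·p₂ ≈ (0.308, -0.352, -0.884); φ = arcsin(p_z) ≈ -62.12°, λ = atan2(p_y, p_x) ≈ -48.78°.

≈ 62°S, 49°W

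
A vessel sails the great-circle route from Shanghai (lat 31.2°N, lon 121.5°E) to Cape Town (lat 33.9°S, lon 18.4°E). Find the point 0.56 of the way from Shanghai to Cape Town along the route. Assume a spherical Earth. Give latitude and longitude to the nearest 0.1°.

Write both endpoints as unit vectors p₁, p₂ with components (cos φ cos λ, cos φ sin λ, sin φ).
The central angle between the endpoints is δ = arccos(p₁·p₂) ≈ 2.037 rad (116.7°).
Interpolate at f = 0.56 with slerp weights a = sin((1−f)δ)/sin δ ≈ 0.875, b = sin(fδ)/sin δ ≈ 1.018.
p = a·p₁ + b·p₂ ≈ (0.411, 0.905, -0.115); φ = arcsin(p_z) ≈ -6.58°, λ = atan2(p_y, p_x) ≈ 65.58°.

≈ lat 6.6°S, lon 65.6°E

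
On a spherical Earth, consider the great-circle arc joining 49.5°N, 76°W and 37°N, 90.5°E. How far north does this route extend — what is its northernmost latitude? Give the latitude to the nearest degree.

≈ 83°N

The great circle lies in the plane with unit normal n̂ = (p₁ × p₂)/|p₁ × p₂|.
Here n̂_z ≈ +0.121; the vertex latitude is φ_max = arccos|n̂_z| ≈ 83.0°.
Check via Clairaut: cos φ_max = |cos φ₁| · sin C = cos(49.5°)·sin(10.8°) ≈ 0.121, again giving ≈ 83.0°.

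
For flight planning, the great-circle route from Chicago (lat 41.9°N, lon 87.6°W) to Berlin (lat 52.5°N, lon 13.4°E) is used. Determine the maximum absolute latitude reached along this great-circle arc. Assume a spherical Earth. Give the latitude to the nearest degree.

The great circle lies in the plane with unit normal n̂ = (p₁ × p₂)/|p₁ × p₂|.
Here n̂_z ≈ +0.496; the vertex latitude is φ_max = arccos|n̂_z| ≈ 60.2°.

≈ 60°N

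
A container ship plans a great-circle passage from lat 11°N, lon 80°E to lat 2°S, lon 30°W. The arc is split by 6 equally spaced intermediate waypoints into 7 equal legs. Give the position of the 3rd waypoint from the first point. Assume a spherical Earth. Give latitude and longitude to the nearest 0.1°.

The haversine formula gives a central angle δ ≈ 1.920 rad (110.0°) between the endpoints.
Interpolate at f = 3/7 with slerp weights a = sin((1−f)δ)/sin δ ≈ 0.947, b = sin(fδ)/sin δ ≈ 0.780.
p = a·p₁ + b·p₂ ≈ (0.837, 0.526, 0.153); φ = arcsin(p_z) ≈ 8.83°, λ = atan2(p_y, p_x) ≈ 32.14°.

≈ lat 8.8°N, lon 32.1°E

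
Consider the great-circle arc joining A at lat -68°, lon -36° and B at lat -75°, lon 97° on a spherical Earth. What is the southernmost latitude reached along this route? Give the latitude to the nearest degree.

The great circle lies in the plane with unit normal n̂ = (p₁ × p₂)/|p₁ × p₂|.
Here n̂_z ≈ +0.127; the vertex latitude is φ_max = arccos|n̂_z| ≈ 82.7°.
Check via Clairaut: cos φ_max = |cos φ₁| · sin C = cos(68.0°)·sin(160.2°) ≈ 0.127, again giving ≈ 82.7°.

≈ -83°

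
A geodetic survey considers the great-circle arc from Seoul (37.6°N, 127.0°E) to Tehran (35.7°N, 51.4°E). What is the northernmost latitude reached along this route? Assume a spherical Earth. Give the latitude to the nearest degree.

≈ 43°N

The great circle lies in the plane with unit normal n̂ = (p₁ × p₂)/|p₁ × p₂|.
Here n̂_z ≈ -0.728; the vertex latitude is φ_max = arccos|n̂_z| ≈ 43.3°.
Check via Clairaut: cos φ_max = |cos φ₁| · sin C = cos(37.6°)·sin(66.7°) ≈ 0.728, again giving ≈ 43.3°.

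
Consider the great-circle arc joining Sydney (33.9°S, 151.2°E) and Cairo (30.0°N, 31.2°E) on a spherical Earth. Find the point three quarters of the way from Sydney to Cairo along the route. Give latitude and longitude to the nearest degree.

Write both endpoints as unit vectors p₁, p₂ with components (cos φ cos λ, cos φ sin λ, sin φ).
The central angle between the endpoints is δ = arccos(p₁·p₂) ≈ 2.263 rad (129.7°).
Interpolate at f = 3/4 with slerp weights a = sin((1−f)δ)/sin δ ≈ 0.696, b = sin(fδ)/sin δ ≈ 1.289.
p = a·p₁ + b·p₂ ≈ (0.448, 0.857, 0.256); φ = arcsin(p_z) ≈ 14.83°, λ = atan2(p_y, p_x) ≈ 62.38°.

≈ 15°N, 62°E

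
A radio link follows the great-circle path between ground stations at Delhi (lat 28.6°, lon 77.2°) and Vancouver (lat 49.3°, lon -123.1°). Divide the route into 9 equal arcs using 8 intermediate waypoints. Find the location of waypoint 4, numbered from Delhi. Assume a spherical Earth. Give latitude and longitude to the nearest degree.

≈ lat 70°, lon 105°

From cos δ = sin φ₁ sin φ₂ + cos φ₁ cos φ₂ cos Δλ, the central angle is δ ≈ 1.746 rad (100.0°).
Interpolate at f = 4/9 with slerp weights a = sin((1−f)δ)/sin δ ≈ 0.838, b = sin(fδ)/sin δ ≈ 0.711.
p = a·p₁ + b·p₂ ≈ (-0.090, 0.329, 0.940); φ = arcsin(p_z) ≈ 70.07°, λ = atan2(p_y, p_x) ≈ 105.37°.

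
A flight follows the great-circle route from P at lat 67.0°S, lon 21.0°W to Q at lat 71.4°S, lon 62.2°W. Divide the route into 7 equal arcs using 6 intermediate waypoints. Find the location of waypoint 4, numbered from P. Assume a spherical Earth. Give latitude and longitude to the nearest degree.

Write both endpoints as unit vectors p₁, p₂ with components (cos φ cos λ, cos φ sin λ, sin φ).
The central angle between the endpoints is δ = arccos(p₁·p₂) ≈ 0.261 rad (14.9°).
Interpolate at f = 4/7 with slerp weights a = sin((1−f)δ)/sin δ ≈ 0.433, b = sin(fδ)/sin δ ≈ 0.576.
p = a·p₁ + b·p₂ ≈ (0.243, -0.223, -0.944); φ = arcsin(p_z) ≈ -70.72°, λ = atan2(p_y, p_x) ≈ -42.49°.

≈ lat 71°S, lon 42°W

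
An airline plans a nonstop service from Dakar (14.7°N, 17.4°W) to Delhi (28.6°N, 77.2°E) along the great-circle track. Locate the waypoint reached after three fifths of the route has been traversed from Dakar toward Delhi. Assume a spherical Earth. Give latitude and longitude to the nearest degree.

≈ 32°N, 37°E

Convert each endpoint to a unit vector on the sphere (x = cos φ cos λ, y = cos φ sin λ, z = sin φ).
The central angle between the endpoints is δ = arccos(p₁·p₂) ≈ 1.517 rad (86.9°).
Interpolate at f = 3/5 with slerp weights a = sin((1−f)δ)/sin δ ≈ 0.571, b = sin(fδ)/sin δ ≈ 0.791.
p = a·p₁ + b·p₂ ≈ (0.681, 0.512, 0.524); φ = arcsin(p_z) ≈ 31.57°, λ = atan2(p_y, p_x) ≈ 36.93°.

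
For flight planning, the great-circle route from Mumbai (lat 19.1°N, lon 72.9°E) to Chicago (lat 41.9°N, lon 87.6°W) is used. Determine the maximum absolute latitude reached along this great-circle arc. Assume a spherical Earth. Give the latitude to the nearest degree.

The great circle lies in the plane with unit normal n̂ = (p₁ × p₂)/|p₁ × p₂|.
Here n̂_z ≈ -0.262; the vertex latitude is φ_max = arccos|n̂_z| ≈ 74.8°.

≈ 75°N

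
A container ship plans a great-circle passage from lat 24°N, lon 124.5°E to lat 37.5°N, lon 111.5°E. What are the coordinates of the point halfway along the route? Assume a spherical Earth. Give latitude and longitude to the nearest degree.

Write both endpoints as unit vectors p₁, p₂ with components (cos φ cos λ, cos φ sin λ, sin φ).
The central angle between the endpoints is δ = arccos(p₁·p₂) ≈ 0.305 rad (17.5°).
Interpolate at f = 1/2 with slerp weights a = sin((1−f)δ)/sin δ ≈ 0.506, b = sin(fδ)/sin δ ≈ 0.506.
p = a·p₁ + b·p₂ ≈ (-0.409, 0.754, 0.514); φ = arcsin(p_z) ≈ 30.91°, λ = atan2(p_y, p_x) ≈ 118.46°.

≈ lat 31°N, lon 118°E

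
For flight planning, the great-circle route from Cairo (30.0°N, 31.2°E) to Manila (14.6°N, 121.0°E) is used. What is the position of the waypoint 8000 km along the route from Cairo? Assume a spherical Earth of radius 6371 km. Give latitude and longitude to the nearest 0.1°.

≈ 19.6°N, 111.1°E

Convert each endpoint to a unit vector on the sphere (x = cos φ cos λ, y = cos φ sin λ, z = sin φ).
The central angle between the endpoints is δ = arccos(p₁·p₂) ≈ 1.441 rad (82.6°). The total great-circle distance is δ·R ≈ 1.441 × 6371 ≈ 9184 km, so the target fraction is f = 8000/9184 ≈ 0.871.
Interpolate at f ≈ 0.871 with slerp weights a = sin((1−f)δ)/sin δ ≈ 0.186, b = sin(fδ)/sin δ ≈ 0.959.
p = a·p₁ + b·p₂ ≈ (-0.340, 0.879, 0.335); φ = arcsin(p_z) ≈ 19.56°, λ = atan2(p_y, p_x) ≈ 111.14°.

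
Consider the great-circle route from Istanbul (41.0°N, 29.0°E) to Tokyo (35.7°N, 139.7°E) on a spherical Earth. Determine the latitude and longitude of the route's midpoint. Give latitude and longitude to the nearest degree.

≈ (54°N, 87°E)

The haversine formula gives a central angle δ ≈ 1.404 rad (80.4°) between the endpoints.
Interpolate at f = 1/2 with slerp weights a = sin((1−f)δ)/sin δ ≈ 0.655, b = sin(fδ)/sin δ ≈ 0.655.
p = a·p₁ + b·p₂ ≈ (0.027, 0.584, 0.812); φ = arcsin(p_z) ≈ 54.26°, λ = atan2(p_y, p_x) ≈ 87.38°.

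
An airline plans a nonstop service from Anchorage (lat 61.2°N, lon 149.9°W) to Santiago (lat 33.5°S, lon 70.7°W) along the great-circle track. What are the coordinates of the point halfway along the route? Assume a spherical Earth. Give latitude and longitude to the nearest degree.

≈ lat 17°N, lon 98°W

Convert each endpoint to a unit vector on the sphere (x = cos φ cos λ, y = cos φ sin λ, z = sin φ).
The central angle between the endpoints is δ = arccos(p₁·p₂) ≈ 1.991 rad (114.1°).
Interpolate at f = 1/2 with slerp weights a = sin((1−f)δ)/sin δ ≈ 0.919, b = sin(fδ)/sin δ ≈ 0.919.
p = a·p₁ + b·p₂ ≈ (-0.130, -0.946, 0.298); φ = arcsin(p_z) ≈ 17.35°, λ = atan2(p_y, p_x) ≈ -97.81°.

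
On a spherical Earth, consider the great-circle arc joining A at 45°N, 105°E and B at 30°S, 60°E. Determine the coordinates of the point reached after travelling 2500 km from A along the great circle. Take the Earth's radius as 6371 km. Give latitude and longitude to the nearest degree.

≈ 26°N, 90°E

Write both endpoints as unit vectors p₁, p₂ with components (cos φ cos λ, cos φ sin λ, sin φ).
The central angle between the endpoints is δ = arccos(p₁·p₂) ≈ 1.491 rad (85.4°). The total great-circle distance is δ·R ≈ 1.491 × 6371 ≈ 9501 km, so the target fraction is f = 2500/9501 ≈ 0.263.
Interpolate at f ≈ 0.263 with slerp weights a = sin((1−f)δ)/sin δ ≈ 0.894, b = sin(fδ)/sin δ ≈ 0.384.
p = a·p₁ + b·p₂ ≈ (0.003, 0.898, 0.440); φ = arcsin(p_z) ≈ 26.10°, λ = atan2(p_y, p_x) ≈ 89.83°.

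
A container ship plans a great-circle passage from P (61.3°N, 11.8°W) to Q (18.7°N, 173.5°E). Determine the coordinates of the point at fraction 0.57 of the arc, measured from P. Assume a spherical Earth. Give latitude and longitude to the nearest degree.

Convert each endpoint to a unit vector on the sphere (x = cos φ cos λ, y = cos φ sin λ, z = sin φ).
The central angle between the endpoints is δ = arccos(p₁·p₂) ≈ 1.743 rad (99.9°).
Interpolate at f = 0.57 with slerp weights a = sin((1−f)δ)/sin δ ≈ 0.692, b = sin(fδ)/sin δ ≈ 0.851.
p = a·p₁ + b·p₂ ≈ (-0.475, 0.023, 0.879); φ = arcsin(p_z) ≈ 61.57°, λ = atan2(p_y, p_x) ≈ 177.20°.

≈ (62°N, 177°E)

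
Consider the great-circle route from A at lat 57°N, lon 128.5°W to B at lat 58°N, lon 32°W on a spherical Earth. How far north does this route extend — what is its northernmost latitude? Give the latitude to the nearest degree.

≈ 67°N

The great circle lies in the plane with unit normal n̂ = (p₁ × p₂)/|p₁ × p₂|.
Here n̂_z ≈ +0.390; the vertex latitude is φ_max = arccos|n̂_z| ≈ 67.0°.
Check via Clairaut: cos φ_max = |cos φ₁| · sin C = cos(57.0°)·sin(45.8°) ≈ 0.390, again giving ≈ 67.0°.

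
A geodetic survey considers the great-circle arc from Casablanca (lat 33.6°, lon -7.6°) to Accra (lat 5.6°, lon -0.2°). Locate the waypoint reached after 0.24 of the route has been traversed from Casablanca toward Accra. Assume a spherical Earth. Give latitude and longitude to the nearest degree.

≈ lat 27°, lon -6°

From cos δ = sin φ₁ sin φ₂ + cos φ₁ cos φ₂ cos Δλ, the central angle is δ ≈ 0.503 rad (28.8°).
Interpolate at f = 0.24 with slerp weights a = sin((1−f)δ)/sin δ ≈ 0.774, b = sin(fδ)/sin δ ≈ 0.250.
p = a·p₁ + b·p₂ ≈ (0.888, -0.086, 0.453); φ = arcsin(p_z) ≈ 26.91°, λ = atan2(p_y, p_x) ≈ -5.54°.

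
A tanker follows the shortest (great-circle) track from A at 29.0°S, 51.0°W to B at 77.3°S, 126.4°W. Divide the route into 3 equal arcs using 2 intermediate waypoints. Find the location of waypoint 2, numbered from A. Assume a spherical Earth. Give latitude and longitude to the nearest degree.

Write both endpoints as unit vectors p₁, p₂ with components (cos φ cos λ, cos φ sin λ, sin φ).
The central angle between the endpoints is δ = arccos(p₁·p₂) ≈ 1.022 rad (58.6°).
Interpolate at f = 2/3 with slerp weights a = sin((1−f)δ)/sin δ ≈ 0.392, b = sin(fδ)/sin δ ≈ 0.738.
p = a·p₁ + b·p₂ ≈ (0.119, -0.397, -0.910); φ = arcsin(p_z) ≈ -65.52°, λ = atan2(p_y, p_x) ≈ -73.27°.

≈ 66°S, 73°W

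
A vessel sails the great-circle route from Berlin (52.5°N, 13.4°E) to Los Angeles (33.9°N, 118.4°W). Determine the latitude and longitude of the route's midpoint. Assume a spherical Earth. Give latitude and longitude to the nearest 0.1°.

≈ 65.3°N, 71.5°W

Convert each endpoint to a unit vector on the sphere (x = cos φ cos λ, y = cos φ sin λ, z = sin φ).
The central angle between the endpoints is δ = arccos(p₁·p₂) ≈ 1.465 rad (83.9°).
Interpolate at f = 1/2 with slerp weights a = sin((1−f)δ)/sin δ ≈ 0.672, b = sin(fδ)/sin δ ≈ 0.672.
p = a·p₁ + b·p₂ ≈ (0.133, -0.396, 0.909); φ = arcsin(p_z) ≈ 65.31°, λ = atan2(p_y, p_x) ≈ -71.47°.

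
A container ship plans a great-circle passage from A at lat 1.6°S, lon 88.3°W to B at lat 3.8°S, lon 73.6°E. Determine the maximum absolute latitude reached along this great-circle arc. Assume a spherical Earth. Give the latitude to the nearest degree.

The great circle lies in the plane with unit normal n̂ = (p₁ × p₂)/|p₁ × p₂|.
Here n̂_z ≈ +0.958; the vertex latitude is φ_max = arccos|n̂_z| ≈ 16.7°.

≈ 17°S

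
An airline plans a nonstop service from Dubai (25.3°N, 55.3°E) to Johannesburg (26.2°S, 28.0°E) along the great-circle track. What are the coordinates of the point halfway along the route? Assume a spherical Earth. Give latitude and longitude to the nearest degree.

≈ 0°N, 42°E

The haversine formula gives a central angle δ ≈ 1.010 rad (57.8°) between the endpoints.
Interpolate at f = 1/2 with slerp weights a = sin((1−f)δ)/sin δ ≈ 0.571, b = sin(fδ)/sin δ ≈ 0.571.
p = a·p₁ + b·p₂ ≈ (0.747, 0.665, -0.008); φ = arcsin(p_z) ≈ -0.46°, λ = atan2(p_y, p_x) ≈ 41.70°.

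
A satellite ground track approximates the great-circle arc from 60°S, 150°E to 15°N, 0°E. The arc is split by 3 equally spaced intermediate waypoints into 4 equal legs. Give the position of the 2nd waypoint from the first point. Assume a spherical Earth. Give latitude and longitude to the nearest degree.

Write both endpoints as unit vectors p₁, p₂ with components (cos φ cos λ, cos φ sin λ, sin φ).
The central angle between the endpoints is δ = arccos(p₁·p₂) ≈ 2.268 rad (130.0°).
Interpolate at f = 2/4 with slerp weights a = sin((1−f)δ)/sin δ ≈ 1.182, b = sin(fδ)/sin δ ≈ 1.182.
p = a·p₁ + b·p₂ ≈ (0.630, 0.296, -0.718); φ = arcsin(p_z) ≈ -45.89°, λ = atan2(p_y, p_x) ≈ 25.13°.

≈ 46°S, 25°E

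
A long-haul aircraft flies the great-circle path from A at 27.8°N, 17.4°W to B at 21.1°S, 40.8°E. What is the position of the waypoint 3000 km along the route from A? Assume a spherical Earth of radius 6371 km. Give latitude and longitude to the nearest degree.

Convert each endpoint to a unit vector on the sphere (x = cos φ cos λ, y = cos φ sin λ, z = sin φ).
The central angle between the endpoints is δ = arccos(p₁·p₂) ≈ 1.301 rad (74.5°). The total great-circle distance is δ·R ≈ 1.301 × 6371 ≈ 8286 km, so the target fraction is f = 3000/8286 ≈ 0.362.
Interpolate at f ≈ 0.362 with slerp weights a = sin((1−f)δ)/sin δ ≈ 0.765, b = sin(fδ)/sin δ ≈ 0.471.
p = a·p₁ + b·p₂ ≈ (0.979, 0.084, 0.188); φ = arcsin(p_z) ≈ 10.81°, λ = atan2(p_y, p_x) ≈ 4.93°.

≈ 11°N, 5°E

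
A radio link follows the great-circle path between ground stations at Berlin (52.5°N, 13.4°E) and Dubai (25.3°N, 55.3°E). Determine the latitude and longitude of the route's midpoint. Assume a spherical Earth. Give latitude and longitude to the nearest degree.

≈ 41°N, 39°E

Convert each endpoint to a unit vector on the sphere (x = cos φ cos λ, y = cos φ sin λ, z = sin φ).
The central angle between the endpoints is δ = arccos(p₁·p₂) ≈ 0.725 rad (41.5°).
Interpolate at f = 1/2 with slerp weights a = sin((1−f)δ)/sin δ ≈ 0.535, b = sin(fδ)/sin δ ≈ 0.535.
p = a·p₁ + b·p₂ ≈ (0.592, 0.473, 0.653); φ = arcsin(p_z) ≈ 40.75°, λ = atan2(p_y, p_x) ≈ 38.62°.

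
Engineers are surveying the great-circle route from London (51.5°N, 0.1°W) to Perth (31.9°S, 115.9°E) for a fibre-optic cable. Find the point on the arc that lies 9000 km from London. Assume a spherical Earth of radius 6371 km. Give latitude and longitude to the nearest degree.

≈ 5°N, 82°E

The haversine formula gives a central angle δ ≈ 2.272 rad (130.2°) between the endpoints. The total great-circle distance is δ·R ≈ 2.272 × 6371 ≈ 14476 km, so the target fraction is f = 9000/14476 ≈ 0.622.
Interpolate at f ≈ 0.622 with slerp weights a = sin((1−f)δ)/sin δ ≈ 0.992, b = sin(fδ)/sin δ ≈ 1.293.
p = a·p₁ + b·p₂ ≈ (0.138, 0.986, 0.093); φ = arcsin(p_z) ≈ 5.33°, λ = atan2(p_y, p_x) ≈ 82.04°.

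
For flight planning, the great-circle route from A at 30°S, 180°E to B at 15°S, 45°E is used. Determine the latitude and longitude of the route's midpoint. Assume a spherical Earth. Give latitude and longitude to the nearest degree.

Convert each endpoint to a unit vector on the sphere (x = cos φ cos λ, y = cos φ sin λ, z = sin φ).
The central angle between the endpoints is δ = arccos(p₁·p₂) ≈ 2.051 rad (117.5°).
Interpolate at f = 1/2 with slerp weights a = sin((1−f)δ)/sin δ ≈ 0.964, b = sin(fδ)/sin δ ≈ 0.964.
p = a·p₁ + b·p₂ ≈ (-0.176, 0.659, -0.732); φ = arcsin(p_z) ≈ -47.02°, λ = atan2(p_y, p_x) ≈ 105.00°.

≈ 47°S, 105°E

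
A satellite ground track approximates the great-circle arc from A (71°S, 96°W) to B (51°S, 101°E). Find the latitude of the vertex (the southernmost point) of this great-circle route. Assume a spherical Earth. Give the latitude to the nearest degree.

The great circle lies in the plane with unit normal n̂ = (p₁ × p₂)/|p₁ × p₂|.
Here n̂_z ≈ -0.071; the vertex latitude is φ_max = arccos|n̂_z| ≈ 85.9°.

≈ 86°S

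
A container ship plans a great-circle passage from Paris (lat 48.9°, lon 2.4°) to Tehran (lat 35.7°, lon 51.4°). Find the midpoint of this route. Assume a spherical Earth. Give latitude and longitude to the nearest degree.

From cos δ = sin φ₁ sin φ₂ + cos φ₁ cos φ₂ cos Δλ, the central angle is δ ≈ 0.660 rad (37.8°).
Interpolate at f = 1/2 with slerp weights a = sin((1−f)δ)/sin δ ≈ 0.529, b = sin(fδ)/sin δ ≈ 0.529.
p = a·p₁ + b·p₂ ≈ (0.615, 0.350, 0.707); φ = arcsin(p_z) ≈ 44.97°, λ = atan2(p_y, p_x) ≈ 29.65°.

≈ lat 45°, lon 30°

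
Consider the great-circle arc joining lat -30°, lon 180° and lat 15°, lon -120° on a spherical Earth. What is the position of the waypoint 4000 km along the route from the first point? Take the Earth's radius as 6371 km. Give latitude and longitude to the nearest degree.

From cos δ = sin φ₁ sin φ₂ + cos φ₁ cos φ₂ cos Δλ, the central angle is δ ≈ 1.278 rad (73.2°). The total great-circle distance is δ·R ≈ 1.278 × 6371 ≈ 8141 km, so the target fraction is f = 4000/8141 ≈ 0.491.
Interpolate at f ≈ 0.491 with slerp weights a = sin((1−f)δ)/sin δ ≈ 0.632, b = sin(fδ)/sin δ ≈ 0.614.
p = a·p₁ + b·p₂ ≈ (-0.844, -0.513, -0.157); φ = arcsin(p_z) ≈ -9.05°, λ = atan2(p_y, p_x) ≈ -148.69°.

≈ lat -9°, lon -149°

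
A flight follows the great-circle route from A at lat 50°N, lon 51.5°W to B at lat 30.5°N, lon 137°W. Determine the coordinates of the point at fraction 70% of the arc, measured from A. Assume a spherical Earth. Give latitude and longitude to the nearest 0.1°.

≈ lat 42.8°N, lon 118.3°W

Convert each endpoint to a unit vector on the sphere (x = cos φ cos λ, y = cos φ sin λ, z = sin φ).
The central angle between the endpoints is δ = arccos(p₁·p₂) ≈ 1.124 rad (64.4°).
Interpolate at f = 0.70 with slerp weights a = sin((1−f)δ)/sin δ ≈ 0.367, b = sin(fδ)/sin δ ≈ 0.785.
p = a·p₁ + b·p₂ ≈ (-0.348, -0.646, 0.679); φ = arcsin(p_z) ≈ 42.80°, λ = atan2(p_y, p_x) ≈ -118.31°.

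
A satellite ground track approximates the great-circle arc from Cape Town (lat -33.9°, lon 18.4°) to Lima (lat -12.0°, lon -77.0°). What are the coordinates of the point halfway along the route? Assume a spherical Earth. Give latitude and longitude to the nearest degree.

Write both endpoints as unit vectors p₁, p₂ with components (cos φ cos λ, cos φ sin λ, sin φ).
The central angle between the endpoints is δ = arccos(p₁·p₂) ≈ 1.531 rad (87.7°).
Interpolate at f = 1/2 with slerp weights a = sin((1−f)δ)/sin δ ≈ 0.694, b = sin(fδ)/sin δ ≈ 0.694.
p = a·p₁ + b·p₂ ≈ (0.699, -0.479, -0.531); φ = arcsin(p_z) ≈ -32.07°, λ = atan2(p_y, p_x) ≈ -34.44°.

≈ lat -32°, lon -34°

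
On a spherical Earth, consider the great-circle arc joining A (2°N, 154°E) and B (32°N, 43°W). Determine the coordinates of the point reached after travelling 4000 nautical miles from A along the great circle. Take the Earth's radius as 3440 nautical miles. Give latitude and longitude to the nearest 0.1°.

Write both endpoints as unit vectors p₁, p₂ with components (cos φ cos λ, cos φ sin λ, sin φ).
The central angle between the endpoints is δ = arccos(p₁·p₂) ≈ 2.485 rad (142.4°). The total great-circle distance is δ·R ≈ 2.485 × 3440 ≈ 8548 nmi, so the target fraction is f = 4000/8548 ≈ 0.468.
Interpolate at f ≈ 0.468 with slerp weights a = sin((1−f)δ)/sin δ ≈ 1.588, b = sin(fδ)/sin δ ≈ 1.504.
p = a·p₁ + b·p₂ ≈ (-0.494, -0.174, 0.852); φ = arcsin(p_z) ≈ 58.45°, λ = atan2(p_y, p_x) ≈ -160.57°.

≈ (58.4°N, 160.6°W)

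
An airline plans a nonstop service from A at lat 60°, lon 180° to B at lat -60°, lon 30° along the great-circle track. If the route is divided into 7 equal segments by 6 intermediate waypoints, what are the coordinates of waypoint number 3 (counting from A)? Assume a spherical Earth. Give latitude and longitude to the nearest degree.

≈ lat 10°, lon 111°

The haversine formula gives a central angle δ ≈ 2.882 rad (165.1°) between the endpoints.
Interpolate at f = 3/7 with slerp weights a = sin((1−f)δ)/sin δ ≈ 3.885, b = sin(fδ)/sin δ ≈ 3.679.
p = a·p₁ + b·p₂ ≈ (-0.350, 0.920, 0.179); φ = arcsin(p_z) ≈ 10.28°, λ = atan2(p_y, p_x) ≈ 110.81°.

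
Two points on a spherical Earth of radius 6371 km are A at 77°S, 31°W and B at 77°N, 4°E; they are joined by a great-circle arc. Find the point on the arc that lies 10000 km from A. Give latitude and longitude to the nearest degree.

≈ 12°N, 13°W

The haversine formula gives a central angle δ ≈ 2.709 rad (155.2°) between the endpoints. The total great-circle distance is δ·R ≈ 2.709 × 6371 ≈ 17260 km, so the target fraction is f = 10000/17260 ≈ 0.579.
Interpolate at f ≈ 0.579 with slerp weights a = sin((1−f)δ)/sin δ ≈ 2.168, b = sin(fδ)/sin δ ≈ 2.386.
p = a·p₁ + b·p₂ ≈ (0.953, -0.214, 0.213); φ = arcsin(p_z) ≈ 12.29°, λ = atan2(p_y, p_x) ≈ -12.63°.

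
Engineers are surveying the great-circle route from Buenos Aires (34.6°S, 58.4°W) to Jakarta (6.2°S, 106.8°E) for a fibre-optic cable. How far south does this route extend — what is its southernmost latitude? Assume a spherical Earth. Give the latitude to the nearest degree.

The great circle lies in the plane with unit normal n̂ = (p₁ × p₂)/|p₁ × p₂|.
Here n̂_z ≈ +0.306; the vertex latitude is φ_max = arccos|n̂_z| ≈ 72.2°.
Check via Clairaut: cos φ_max = |cos φ₁| · sin C = cos(34.6°)·sin(158.2°) ≈ 0.306, again giving ≈ 72.2°.

≈ 72°S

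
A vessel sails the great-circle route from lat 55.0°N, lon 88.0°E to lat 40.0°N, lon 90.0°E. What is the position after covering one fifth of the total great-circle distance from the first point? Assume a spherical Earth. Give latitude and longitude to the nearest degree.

≈ lat 52°N, lon 89°E

From cos δ = sin φ₁ sin φ₂ + cos φ₁ cos φ₂ cos Δλ, the central angle is δ ≈ 0.263 rad (15.1°).
Interpolate at f = 1/5 with slerp weights a = sin((1−f)δ)/sin δ ≈ 0.803, b = sin(fδ)/sin δ ≈ 0.202.
p = a·p₁ + b·p₂ ≈ (0.016, 0.615, 0.788); φ = arcsin(p_z) ≈ 52.00°, λ = atan2(p_y, p_x) ≈ 88.50°.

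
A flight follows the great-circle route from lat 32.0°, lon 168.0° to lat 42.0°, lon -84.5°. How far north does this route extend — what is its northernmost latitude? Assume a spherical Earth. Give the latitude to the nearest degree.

≈ 52°

The great circle lies in the plane with unit normal n̂ = (p₁ × p₂)/|p₁ × p₂|.
Here n̂_z ≈ +0.609; the vertex latitude is φ_max = arccos|n̂_z| ≈ 52.5°.
Check via Clairaut: cos φ_max = |cos φ₁| · sin C = cos(32.0°)·sin(45.9°) ≈ 0.609, again giving ≈ 52.5°.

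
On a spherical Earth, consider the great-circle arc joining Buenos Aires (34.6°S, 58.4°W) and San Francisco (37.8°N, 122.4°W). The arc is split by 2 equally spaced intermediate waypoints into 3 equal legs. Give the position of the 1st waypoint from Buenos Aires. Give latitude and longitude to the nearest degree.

≈ (11°S, 80°W)

Write both endpoints as unit vectors p₁, p₂ with components (cos φ cos λ, cos φ sin λ, sin φ).
The central angle between the endpoints is δ = arccos(p₁·p₂) ≈ 1.634 rad (93.6°).
Interpolate at f = 1/3 with slerp weights a = sin((1−f)δ)/sin δ ≈ 0.888, b = sin(fδ)/sin δ ≈ 0.519.
p = a·p₁ + b·p₂ ≈ (0.163, -0.969, -0.186); φ = arcsin(p_z) ≈ -10.72°, λ = atan2(p_y, p_x) ≈ -80.44°.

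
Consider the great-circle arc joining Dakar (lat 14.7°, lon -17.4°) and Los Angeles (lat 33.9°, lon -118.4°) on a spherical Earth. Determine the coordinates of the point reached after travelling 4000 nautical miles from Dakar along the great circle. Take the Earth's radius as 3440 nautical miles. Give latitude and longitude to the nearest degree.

Write both endpoints as unit vectors p₁, p₂ with components (cos φ cos λ, cos φ sin λ, sin φ).
The central angle between the endpoints is δ = arccos(p₁·p₂) ≈ 1.582 rad (90.7°). The total great-circle distance is δ·R ≈ 1.582 × 3440 ≈ 5444 nmi, so the target fraction is f = 4000/5444 ≈ 0.735.
Interpolate at f ≈ 0.735 with slerp weights a = sin((1−f)δ)/sin δ ≈ 0.407, b = sin(fδ)/sin δ ≈ 0.918.
p = a·p₁ + b·p₂ ≈ (0.014, -0.788, 0.615); φ = arcsin(p_z) ≈ 37.98°, λ = atan2(p_y, p_x) ≈ -89.00°.

≈ lat 38°, lon -89°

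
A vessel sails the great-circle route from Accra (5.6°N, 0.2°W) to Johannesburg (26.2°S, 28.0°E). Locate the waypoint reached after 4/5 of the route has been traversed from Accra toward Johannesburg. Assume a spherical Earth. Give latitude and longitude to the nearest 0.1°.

Write both endpoints as unit vectors p₁, p₂ with components (cos φ cos λ, cos φ sin λ, sin φ).
The central angle between the endpoints is δ = arccos(p₁·p₂) ≈ 0.732 rad (41.9°).
Interpolate at f = 4/5 with slerp weights a = sin((1−f)δ)/sin δ ≈ 0.218, b = sin(fδ)/sin δ ≈ 0.827.
p = a·p₁ + b·p₂ ≈ (0.872, 0.348, -0.344); φ = arcsin(p_z) ≈ -20.11°, λ = atan2(p_y, p_x) ≈ 21.72°.

≈ (20.1°S, 21.7°E)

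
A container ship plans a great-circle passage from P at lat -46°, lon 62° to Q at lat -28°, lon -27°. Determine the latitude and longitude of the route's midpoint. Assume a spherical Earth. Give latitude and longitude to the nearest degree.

Convert each endpoint to a unit vector on the sphere (x = cos φ cos λ, y = cos φ sin λ, z = sin φ).
The central angle between the endpoints is δ = arccos(p₁·p₂) ≈ 1.215 rad (69.6°).
Interpolate at f = 1/2 with slerp weights a = sin((1−f)δ)/sin δ ≈ 0.609, b = sin(fδ)/sin δ ≈ 0.609.
p = a·p₁ + b·p₂ ≈ (0.678, 0.129, -0.724); φ = arcsin(p_z) ≈ -46.38°, λ = atan2(p_y, p_x) ≈ 10.81°.

≈ lat -46°, lon 11°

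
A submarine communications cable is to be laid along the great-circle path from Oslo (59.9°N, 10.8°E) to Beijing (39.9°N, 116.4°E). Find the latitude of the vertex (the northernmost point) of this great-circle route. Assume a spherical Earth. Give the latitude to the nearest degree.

The great circle lies in the plane with unit normal n̂ = (p₁ × p₂)/|p₁ × p₂|.
Here n̂_z ≈ +0.415; the vertex latitude is φ_max = arccos|n̂_z| ≈ 65.5°.
Check via Clairaut: cos φ_max = |cos φ₁| · sin C = cos(59.9°)·sin(55.9°) ≈ 0.415, again giving ≈ 65.5°.

≈ 65°N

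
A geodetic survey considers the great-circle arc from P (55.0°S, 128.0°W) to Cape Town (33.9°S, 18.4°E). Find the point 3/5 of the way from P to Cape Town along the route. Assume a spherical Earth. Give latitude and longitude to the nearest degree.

≈ (65°S, 7°W)

Write both endpoints as unit vectors p₁, p₂ with components (cos φ cos λ, cos φ sin λ, sin φ).
The central angle between the endpoints is δ = arccos(p₁·p₂) ≈ 1.510 rad (86.5°).
Interpolate at f = 3/5 with slerp weights a = sin((1−f)δ)/sin δ ≈ 0.569, b = sin(fδ)/sin δ ≈ 0.789.
p = a·p₁ + b·p₂ ≈ (0.420, -0.051, -0.906); φ = arcsin(p_z) ≈ -64.96°, λ = atan2(p_y, p_x) ≈ -6.87°.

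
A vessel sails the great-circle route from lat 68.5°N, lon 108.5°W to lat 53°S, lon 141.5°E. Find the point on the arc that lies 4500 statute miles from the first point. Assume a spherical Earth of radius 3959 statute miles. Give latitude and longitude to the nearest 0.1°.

≈ lat 19.4°N, lon 179.8°W

Write both endpoints as unit vectors p₁, p₂ with components (cos φ cos λ, cos φ sin λ, sin φ).
The central angle between the endpoints is δ = arccos(p₁·p₂) ≈ 2.530 rad (144.9°). The total great-circle distance is δ·R ≈ 2.530 × 3959 ≈ 10015 mi, so the target fraction is f = 4500/10015 ≈ 0.449.
Interpolate at f ≈ 0.449 with slerp weights a = sin((1−f)δ)/sin δ ≈ 1.713, b = sin(fδ)/sin δ ≈ 1.579.
p = a·p₁ + b·p₂ ≈ (-0.943, -0.004, 0.333); φ = arcsin(p_z) ≈ 19.44°, λ = atan2(p_y, p_x) ≈ -179.77°.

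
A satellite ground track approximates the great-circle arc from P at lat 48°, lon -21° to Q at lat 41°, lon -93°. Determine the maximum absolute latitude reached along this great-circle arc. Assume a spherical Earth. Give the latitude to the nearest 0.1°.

≈ 51.1°

The great circle lies in the plane with unit normal n̂ = (p₁ × p₂)/|p₁ × p₂|.
Here n̂_z ≈ -0.628; the vertex latitude is φ_max = arccos|n̂_z| ≈ 51.1°.
Check via Clairaut: cos φ_max = |cos φ₁| · sin C = cos(48.0°)·sin(69.7°) ≈ 0.628, again giving ≈ 51.1°.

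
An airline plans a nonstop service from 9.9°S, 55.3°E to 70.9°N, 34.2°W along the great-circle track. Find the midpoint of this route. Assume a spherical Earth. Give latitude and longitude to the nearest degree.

≈ 37°N, 37°E

The haversine formula gives a central angle δ ≈ 1.731 rad (99.2°) between the endpoints.
Interpolate at f = 1/2 with slerp weights a = sin((1−f)δ)/sin δ ≈ 0.771, b = sin(fδ)/sin δ ≈ 0.771.
p = a·p₁ + b·p₂ ≈ (0.641, 0.483, 0.596); φ = arcsin(p_z) ≈ 36.60°, λ = atan2(p_y, p_x) ≈ 36.98°.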